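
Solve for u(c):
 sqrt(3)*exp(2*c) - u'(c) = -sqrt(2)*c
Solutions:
 u(c) = C1 + sqrt(2)*c^2/2 + sqrt(3)*exp(2*c)/2


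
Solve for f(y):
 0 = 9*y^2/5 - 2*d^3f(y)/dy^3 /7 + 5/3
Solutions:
 f(y) = C1 + C2*y + C3*y^2 + 21*y^5/200 + 35*y^3/36


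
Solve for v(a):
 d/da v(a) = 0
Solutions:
 v(a) = C1


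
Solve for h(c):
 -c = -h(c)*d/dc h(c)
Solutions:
 h(c) = -sqrt(C1 + c^2)
 h(c) = sqrt(C1 + c^2)


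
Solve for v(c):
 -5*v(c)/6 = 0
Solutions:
 v(c) = 0


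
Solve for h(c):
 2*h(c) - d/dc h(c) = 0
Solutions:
 h(c) = C1*exp(2*c)


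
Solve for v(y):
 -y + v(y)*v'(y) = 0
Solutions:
 v(y) = -sqrt(C1 + y^2)
 v(y) = sqrt(C1 + y^2)


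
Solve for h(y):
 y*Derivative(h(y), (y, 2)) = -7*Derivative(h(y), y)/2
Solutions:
 h(y) = C1 + C2/y^(5/2)


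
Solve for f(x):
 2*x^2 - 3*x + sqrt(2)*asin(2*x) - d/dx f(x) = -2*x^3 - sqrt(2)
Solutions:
 f(x) = C1 + x^4/2 + 2*x^3/3 - 3*x^2/2 + sqrt(2)*x + sqrt(2)*(x*asin(2*x) + sqrt(1 - 4*x^2)/2)


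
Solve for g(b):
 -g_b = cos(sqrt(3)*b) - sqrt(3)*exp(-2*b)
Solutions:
 g(b) = C1 - sqrt(3)*sin(sqrt(3)*b)/3 - sqrt(3)*exp(-2*b)/2


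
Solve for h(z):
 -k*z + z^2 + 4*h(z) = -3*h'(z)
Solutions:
 h(z) = C1*exp(-4*z/3) + k*z/4 - 3*k/16 - z^2/4 + 3*z/8 - 9/32


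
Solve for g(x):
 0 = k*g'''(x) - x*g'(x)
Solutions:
 g(x) = C1 + Integral(C2*airyai(x*(1/k)^(1/3)) + C3*airybi(x*(1/k)^(1/3)), x)


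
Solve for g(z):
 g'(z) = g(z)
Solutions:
 g(z) = C1*exp(z)


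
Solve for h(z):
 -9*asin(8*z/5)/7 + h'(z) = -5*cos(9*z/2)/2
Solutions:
 h(z) = C1 + 9*z*asin(8*z/5)/7 + 9*sqrt(25 - 64*z^2)/56 - 5*sin(9*z/2)/9


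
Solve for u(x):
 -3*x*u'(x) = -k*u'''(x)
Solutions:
 u(x) = C1 + Integral(C2*airyai(3^(1/3)*x*(1/k)^(1/3)) + C3*airybi(3^(1/3)*x*(1/k)^(1/3)), x)


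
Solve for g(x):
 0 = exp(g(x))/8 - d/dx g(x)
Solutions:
 g(x) = log(-1/(C1 + x)) + 3*log(2)


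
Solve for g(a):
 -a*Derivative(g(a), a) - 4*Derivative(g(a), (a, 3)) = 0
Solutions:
 g(a) = C1 + Integral(C2*airyai(-2^(1/3)*a/2) + C3*airybi(-2^(1/3)*a/2), a)


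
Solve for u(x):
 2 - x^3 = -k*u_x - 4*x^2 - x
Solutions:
 u(x) = C1 + x^4/(4*k) - 4*x^3/(3*k) - x^2/(2*k) - 2*x/k


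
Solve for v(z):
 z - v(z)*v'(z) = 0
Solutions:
 v(z) = -sqrt(C1 + z^2)
 v(z) = sqrt(C1 + z^2)


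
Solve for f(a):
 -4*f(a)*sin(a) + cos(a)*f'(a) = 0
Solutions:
 f(a) = C1/cos(a)^4


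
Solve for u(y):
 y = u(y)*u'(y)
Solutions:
 u(y) = -sqrt(C1 + y^2)
 u(y) = sqrt(C1 + y^2)


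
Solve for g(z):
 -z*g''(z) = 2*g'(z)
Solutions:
 g(z) = C1 + C2/z


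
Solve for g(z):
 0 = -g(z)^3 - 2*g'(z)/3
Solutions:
 g(z) = -sqrt(-1/(C1 - 3*z))
 g(z) = sqrt(-1/(C1 - 3*z))


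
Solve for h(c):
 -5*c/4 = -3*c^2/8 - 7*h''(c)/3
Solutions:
 h(c) = C1 + C2*c - 3*c^4/224 + 5*c^3/56


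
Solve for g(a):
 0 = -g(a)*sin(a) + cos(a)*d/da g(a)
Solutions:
 g(a) = C1/cos(a)


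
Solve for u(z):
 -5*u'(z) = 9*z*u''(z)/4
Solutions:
 u(z) = C1 + C2/z^(11/9)


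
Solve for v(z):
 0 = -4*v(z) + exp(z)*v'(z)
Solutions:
 v(z) = C1*exp(-4*exp(-z))


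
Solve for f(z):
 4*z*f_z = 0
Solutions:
 f(z) = C1


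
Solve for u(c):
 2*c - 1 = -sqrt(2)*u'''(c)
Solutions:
 u(c) = C1 + C2*c + C3*c^2 - sqrt(2)*c^4/24 + sqrt(2)*c^3/12


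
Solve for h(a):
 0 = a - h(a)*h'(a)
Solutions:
 h(a) = -sqrt(C1 + a^2)
 h(a) = sqrt(C1 + a^2)


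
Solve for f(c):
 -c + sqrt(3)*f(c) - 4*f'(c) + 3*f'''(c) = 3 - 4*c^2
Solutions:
 f(c) = C1*exp(sqrt(3)*c/3) + C2*exp(c*(-sqrt(3) + sqrt(39))/6) + C3*exp(-c*(sqrt(3) + sqrt(39))/6) - 4*sqrt(3)*c^2/3 - 32*c/3 + sqrt(3)*c/3 - 119*sqrt(3)/9 + 4/3


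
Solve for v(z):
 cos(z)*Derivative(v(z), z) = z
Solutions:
 v(z) = C1 + Integral(z/cos(z), z)


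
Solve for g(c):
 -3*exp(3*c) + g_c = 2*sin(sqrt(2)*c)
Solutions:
 g(c) = C1 + exp(3*c) - sqrt(2)*cos(sqrt(2)*c)


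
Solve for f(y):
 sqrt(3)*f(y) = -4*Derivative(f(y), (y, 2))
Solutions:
 f(y) = C1*sin(3^(1/4)*y/2) + C2*cos(3^(1/4)*y/2)


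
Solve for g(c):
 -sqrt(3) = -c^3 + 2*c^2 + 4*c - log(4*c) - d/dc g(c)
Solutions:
 g(c) = C1 - c^4/4 + 2*c^3/3 + 2*c^2 - c*log(c) - c*log(4) + c + sqrt(3)*c


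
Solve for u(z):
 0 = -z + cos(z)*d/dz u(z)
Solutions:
 u(z) = C1 + Integral(z/cos(z), z)


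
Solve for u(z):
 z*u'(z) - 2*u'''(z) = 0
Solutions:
 u(z) = C1 + Integral(C2*airyai(2^(2/3)*z/2) + C3*airybi(2^(2/3)*z/2), z)


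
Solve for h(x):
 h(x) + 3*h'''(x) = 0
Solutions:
 h(x) = C3*exp(-3^(2/3)*x/3) + (C1*sin(3^(1/6)*x/2) + C2*cos(3^(1/6)*x/2))*exp(3^(2/3)*x/6)


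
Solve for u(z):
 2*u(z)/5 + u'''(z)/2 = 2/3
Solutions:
 u(z) = C3*exp(-10^(2/3)*z/5) + (C1*sin(10^(2/3)*sqrt(3)*z/10) + C2*cos(10^(2/3)*sqrt(3)*z/10))*exp(10^(2/3)*z/10) + 5/3


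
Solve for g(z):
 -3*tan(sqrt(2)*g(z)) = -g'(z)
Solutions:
 g(z) = sqrt(2)*(pi - asin(C1*exp(3*sqrt(2)*z)))/2
 g(z) = sqrt(2)*asin(C1*exp(3*sqrt(2)*z))/2


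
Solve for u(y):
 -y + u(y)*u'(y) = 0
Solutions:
 u(y) = -sqrt(C1 + y^2)
 u(y) = sqrt(C1 + y^2)


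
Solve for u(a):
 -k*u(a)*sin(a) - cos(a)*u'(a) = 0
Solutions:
 u(a) = C1*exp(k*log(cos(a)))


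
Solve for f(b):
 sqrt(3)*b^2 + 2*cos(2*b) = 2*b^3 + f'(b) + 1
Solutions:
 f(b) = C1 - b^4/2 + sqrt(3)*b^3/3 - b + sin(2*b)


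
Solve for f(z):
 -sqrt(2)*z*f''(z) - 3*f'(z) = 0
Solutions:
 f(z) = C1 + C2*z^(1 - 3*sqrt(2)/2)


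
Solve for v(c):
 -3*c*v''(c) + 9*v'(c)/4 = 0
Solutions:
 v(c) = C1 + C2*c^(7/4)


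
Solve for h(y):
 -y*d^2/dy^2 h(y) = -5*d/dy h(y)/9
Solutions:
 h(y) = C1 + C2*y^(14/9)


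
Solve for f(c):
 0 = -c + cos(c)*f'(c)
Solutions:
 f(c) = C1 + Integral(c/cos(c), c)


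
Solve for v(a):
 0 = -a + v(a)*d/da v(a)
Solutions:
 v(a) = -sqrt(C1 + a^2)
 v(a) = sqrt(C1 + a^2)


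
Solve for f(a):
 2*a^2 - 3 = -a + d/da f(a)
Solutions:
 f(a) = C1 + 2*a^3/3 + a^2/2 - 3*a


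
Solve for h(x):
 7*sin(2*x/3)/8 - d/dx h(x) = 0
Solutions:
 h(x) = C1 - 21*cos(2*x/3)/16


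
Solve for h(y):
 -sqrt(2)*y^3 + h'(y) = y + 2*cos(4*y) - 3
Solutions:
 h(y) = C1 + sqrt(2)*y^4/4 + y^2/2 - 3*y + sin(4*y)/2


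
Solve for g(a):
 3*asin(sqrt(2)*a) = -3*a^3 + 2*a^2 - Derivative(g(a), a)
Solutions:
 g(a) = C1 - 3*a^4/4 + 2*a^3/3 - 3*a*asin(sqrt(2)*a) - 3*sqrt(2)*sqrt(1 - 2*a^2)/2


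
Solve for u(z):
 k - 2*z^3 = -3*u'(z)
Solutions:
 u(z) = C1 - k*z/3 + z^4/6


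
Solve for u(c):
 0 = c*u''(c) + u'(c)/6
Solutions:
 u(c) = C1 + C2*c^(5/6)


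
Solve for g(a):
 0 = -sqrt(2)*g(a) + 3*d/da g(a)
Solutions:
 g(a) = C1*exp(sqrt(2)*a/3)


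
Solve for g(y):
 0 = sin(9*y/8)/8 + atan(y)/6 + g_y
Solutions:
 g(y) = C1 - y*atan(y)/6 + log(y^2 + 1)/12 + cos(9*y/8)/9


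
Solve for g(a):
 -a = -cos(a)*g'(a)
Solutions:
 g(a) = C1 + Integral(a/cos(a), a)


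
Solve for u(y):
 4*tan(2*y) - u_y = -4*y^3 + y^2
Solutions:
 u(y) = C1 + y^4 - y^3/3 - 2*log(cos(2*y))


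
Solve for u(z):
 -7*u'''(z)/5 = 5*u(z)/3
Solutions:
 u(z) = C3*exp(-105^(2/3)*z/21) + (C1*sin(3^(1/6)*35^(2/3)*z/14) + C2*cos(3^(1/6)*35^(2/3)*z/14))*exp(105^(2/3)*z/42)


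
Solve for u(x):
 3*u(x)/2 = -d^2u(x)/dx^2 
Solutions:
 u(x) = C1*sin(sqrt(6)*x/2) + C2*cos(sqrt(6)*x/2)


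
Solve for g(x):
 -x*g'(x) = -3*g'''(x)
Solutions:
 g(x) = C1 + Integral(C2*airyai(3^(2/3)*x/3) + C3*airybi(3^(2/3)*x/3), x)


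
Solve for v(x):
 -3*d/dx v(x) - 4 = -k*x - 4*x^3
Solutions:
 v(x) = C1 + k*x^2/6 + x^4/3 - 4*x/3


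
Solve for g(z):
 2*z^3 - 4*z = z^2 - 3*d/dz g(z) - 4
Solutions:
 g(z) = C1 - z^4/6 + z^3/9 + 2*z^2/3 - 4*z/3


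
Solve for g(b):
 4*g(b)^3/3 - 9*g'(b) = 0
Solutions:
 g(b) = -3*sqrt(6)*sqrt(-1/(C1 + 4*b))/2
 g(b) = 3*sqrt(6)*sqrt(-1/(C1 + 4*b))/2


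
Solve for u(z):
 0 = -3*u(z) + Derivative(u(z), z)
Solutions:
 u(z) = C1*exp(3*z)


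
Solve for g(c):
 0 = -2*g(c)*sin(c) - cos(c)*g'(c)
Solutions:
 g(c) = C1*cos(c)^2


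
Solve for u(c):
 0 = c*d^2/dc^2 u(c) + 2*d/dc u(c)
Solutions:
 u(c) = C1 + C2/c


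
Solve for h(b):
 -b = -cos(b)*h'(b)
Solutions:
 h(b) = C1 + Integral(b/cos(b), b)


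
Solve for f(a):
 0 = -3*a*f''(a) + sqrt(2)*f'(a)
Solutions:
 f(a) = C1 + C2*a^(sqrt(2)/3 + 1)


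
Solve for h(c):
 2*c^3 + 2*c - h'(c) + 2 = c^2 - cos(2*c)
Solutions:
 h(c) = C1 + c^4/2 - c^3/3 + c^2 + 2*c + sin(2*c)/2


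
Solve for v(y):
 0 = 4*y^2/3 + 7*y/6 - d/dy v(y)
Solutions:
 v(y) = C1 + 4*y^3/9 + 7*y^2/12


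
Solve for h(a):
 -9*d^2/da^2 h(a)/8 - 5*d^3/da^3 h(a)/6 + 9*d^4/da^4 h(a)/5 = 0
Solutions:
 h(a) = C1 + C2*a + C3*exp(a*(25 - sqrt(7915))/108) + C4*exp(a*(25 + sqrt(7915))/108)


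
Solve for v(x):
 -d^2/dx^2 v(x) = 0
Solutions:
 v(x) = C1 + C2*x


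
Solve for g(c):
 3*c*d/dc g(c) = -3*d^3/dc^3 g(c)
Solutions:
 g(c) = C1 + Integral(C2*airyai(-c) + C3*airybi(-c), c)


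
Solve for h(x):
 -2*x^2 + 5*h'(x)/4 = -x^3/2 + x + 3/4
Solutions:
 h(x) = C1 - x^4/10 + 8*x^3/15 + 2*x^2/5 + 3*x/5


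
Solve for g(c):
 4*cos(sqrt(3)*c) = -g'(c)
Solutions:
 g(c) = C1 - 4*sqrt(3)*sin(sqrt(3)*c)/3


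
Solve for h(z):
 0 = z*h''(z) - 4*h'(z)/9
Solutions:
 h(z) = C1 + C2*z^(13/9)


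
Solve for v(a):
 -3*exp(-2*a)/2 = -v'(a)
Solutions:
 v(a) = C1 - 3*exp(-2*a)/4


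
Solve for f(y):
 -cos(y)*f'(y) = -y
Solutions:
 f(y) = C1 + Integral(y/cos(y), y)


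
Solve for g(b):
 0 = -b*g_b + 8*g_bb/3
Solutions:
 g(b) = C1 + C2*erfi(sqrt(3)*b/4)


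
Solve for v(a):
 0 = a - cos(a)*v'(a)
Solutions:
 v(a) = C1 + Integral(a/cos(a), a)


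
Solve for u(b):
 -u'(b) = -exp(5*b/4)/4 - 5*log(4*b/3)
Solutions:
 u(b) = C1 + 5*b*log(b) + 5*b*(-log(3) - 1 + 2*log(2)) + exp(5*b/4)/5


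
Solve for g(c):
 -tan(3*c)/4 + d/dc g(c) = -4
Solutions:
 g(c) = C1 - 4*c - log(cos(3*c))/12


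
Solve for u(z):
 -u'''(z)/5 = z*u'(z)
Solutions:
 u(z) = C1 + Integral(C2*airyai(-5^(1/3)*z) + C3*airybi(-5^(1/3)*z), z)


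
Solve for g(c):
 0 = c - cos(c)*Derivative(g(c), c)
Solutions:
 g(c) = C1 + Integral(c/cos(c), c)


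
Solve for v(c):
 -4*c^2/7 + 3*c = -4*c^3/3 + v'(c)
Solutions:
 v(c) = C1 + c^4/3 - 4*c^3/21 + 3*c^2/2


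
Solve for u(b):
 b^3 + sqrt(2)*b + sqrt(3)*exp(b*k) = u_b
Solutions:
 u(b) = C1 + b^4/4 + sqrt(2)*b^2/2 + sqrt(3)*exp(b*k)/k


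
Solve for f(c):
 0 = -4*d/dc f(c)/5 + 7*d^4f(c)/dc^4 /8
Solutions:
 f(c) = C1 + C4*exp(2*70^(2/3)*c/35) + (C2*sin(sqrt(3)*70^(2/3)*c/35) + C3*cos(sqrt(3)*70^(2/3)*c/35))*exp(-70^(2/3)*c/35)


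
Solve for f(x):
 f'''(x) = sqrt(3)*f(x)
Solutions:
 f(x) = C3*exp(3^(1/6)*x) + (C1*sin(3^(2/3)*x/2) + C2*cos(3^(2/3)*x/2))*exp(-3^(1/6)*x/2)


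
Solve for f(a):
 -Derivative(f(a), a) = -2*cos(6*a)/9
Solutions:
 f(a) = C1 + sin(6*a)/27


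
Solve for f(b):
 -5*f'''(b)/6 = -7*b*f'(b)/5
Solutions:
 f(b) = C1 + Integral(C2*airyai(210^(1/3)*b/5) + C3*airybi(210^(1/3)*b/5), b)


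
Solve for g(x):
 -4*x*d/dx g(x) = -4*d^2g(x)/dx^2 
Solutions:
 g(x) = C1 + C2*erfi(sqrt(2)*x/2)


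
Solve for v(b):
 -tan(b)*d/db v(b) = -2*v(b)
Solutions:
 v(b) = C1*sin(b)^2


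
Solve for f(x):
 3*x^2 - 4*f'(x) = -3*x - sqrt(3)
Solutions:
 f(x) = C1 + x^3/4 + 3*x^2/8 + sqrt(3)*x/4


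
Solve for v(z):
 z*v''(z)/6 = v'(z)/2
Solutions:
 v(z) = C1 + C2*z^4


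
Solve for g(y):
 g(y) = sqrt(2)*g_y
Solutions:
 g(y) = C1*exp(sqrt(2)*y/2)


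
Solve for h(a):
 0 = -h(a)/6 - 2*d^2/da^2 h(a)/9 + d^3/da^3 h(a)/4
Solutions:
 h(a) = C1*exp(a*(-(81*sqrt(7585) + 7073)^(1/3) - 64/(81*sqrt(7585) + 7073)^(1/3) + 16)/54)*sin(sqrt(3)*a*(-(81*sqrt(7585) + 7073)^(1/3) + 64/(81*sqrt(7585) + 7073)^(1/3))/54) + C2*exp(a*(-(81*sqrt(7585) + 7073)^(1/3) - 64/(81*sqrt(7585) + 7073)^(1/3) + 16)/54)*cos(sqrt(3)*a*(-(81*sqrt(7585) + 7073)^(1/3) + 64/(81*sqrt(7585) + 7073)^(1/3))/54) + C3*exp(a*(64/(81*sqrt(7585) + 7073)^(1/3) + 8 + (81*sqrt(7585) + 7073)^(1/3))/27)


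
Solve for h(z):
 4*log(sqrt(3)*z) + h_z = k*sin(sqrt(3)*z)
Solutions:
 h(z) = C1 - sqrt(3)*k*cos(sqrt(3)*z)/3 - 4*z*log(z) - 2*z*log(3) + 4*z


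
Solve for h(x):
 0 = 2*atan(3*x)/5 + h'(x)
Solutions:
 h(x) = C1 - 2*x*atan(3*x)/5 + log(9*x^2 + 1)/15


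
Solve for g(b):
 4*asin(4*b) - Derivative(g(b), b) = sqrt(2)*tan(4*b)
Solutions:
 g(b) = C1 + 4*b*asin(4*b) + sqrt(1 - 16*b^2) + sqrt(2)*log(cos(4*b))/4


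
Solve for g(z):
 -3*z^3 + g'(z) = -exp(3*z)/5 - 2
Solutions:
 g(z) = C1 + 3*z^4/4 - 2*z - exp(3*z)/15


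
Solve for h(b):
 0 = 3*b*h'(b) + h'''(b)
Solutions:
 h(b) = C1 + Integral(C2*airyai(-3^(1/3)*b) + C3*airybi(-3^(1/3)*b), b)


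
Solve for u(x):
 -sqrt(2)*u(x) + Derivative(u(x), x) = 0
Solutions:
 u(x) = C1*exp(sqrt(2)*x)


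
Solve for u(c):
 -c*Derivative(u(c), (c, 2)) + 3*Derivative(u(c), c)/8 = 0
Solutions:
 u(c) = C1 + C2*c^(11/8)


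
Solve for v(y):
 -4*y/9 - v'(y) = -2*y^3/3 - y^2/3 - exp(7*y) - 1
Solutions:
 v(y) = C1 + y^4/6 + y^3/9 - 2*y^2/9 + y + exp(7*y)/7


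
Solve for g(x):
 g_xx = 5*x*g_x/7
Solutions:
 g(x) = C1 + C2*erfi(sqrt(70)*x/14)


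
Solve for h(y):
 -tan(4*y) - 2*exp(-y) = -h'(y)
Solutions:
 h(y) = C1 + log(tan(4*y)^2 + 1)/8 - 2*exp(-y)


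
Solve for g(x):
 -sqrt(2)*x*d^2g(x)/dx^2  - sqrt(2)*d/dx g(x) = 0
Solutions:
 g(x) = C1 + C2*log(x)


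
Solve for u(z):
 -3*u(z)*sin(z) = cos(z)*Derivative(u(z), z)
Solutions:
 u(z) = C1*cos(z)^3


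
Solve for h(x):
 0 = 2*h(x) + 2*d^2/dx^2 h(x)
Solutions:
 h(x) = C1*sin(x) + C2*cos(x)


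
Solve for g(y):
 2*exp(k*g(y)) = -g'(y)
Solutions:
 g(y) = Piecewise((log(1/(C1*k + 2*k*y))/k, Ne(k, 0)), (nan, True))
 g(y) = Piecewise((C1 - 2*y, Eq(k, 0)), (nan, True))


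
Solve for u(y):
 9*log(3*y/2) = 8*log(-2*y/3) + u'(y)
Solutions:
 u(y) = C1 + y*log(y) + y*(-17*log(2) - 1 + 17*log(3) - 8*I*pi)


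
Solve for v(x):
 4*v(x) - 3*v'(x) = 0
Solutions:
 v(x) = C1*exp(4*x/3)


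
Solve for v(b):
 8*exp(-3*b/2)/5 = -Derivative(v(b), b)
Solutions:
 v(b) = C1 + 16*exp(-3*b/2)/15


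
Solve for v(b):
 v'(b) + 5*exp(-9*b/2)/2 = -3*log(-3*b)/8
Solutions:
 v(b) = C1 - 3*b*log(-b)/8 + 3*b*(1 - log(3))/8 + 5*exp(-9*b/2)/9


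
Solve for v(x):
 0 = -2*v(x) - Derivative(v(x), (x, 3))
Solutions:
 v(x) = C3*exp(-2^(1/3)*x) + (C1*sin(2^(1/3)*sqrt(3)*x/2) + C2*cos(2^(1/3)*sqrt(3)*x/2))*exp(2^(1/3)*x/2)


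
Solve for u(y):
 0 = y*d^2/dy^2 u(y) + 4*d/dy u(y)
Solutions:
 u(y) = C1 + C2/y^3


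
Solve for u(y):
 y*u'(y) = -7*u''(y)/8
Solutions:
 u(y) = C1 + C2*erf(2*sqrt(7)*y/7)


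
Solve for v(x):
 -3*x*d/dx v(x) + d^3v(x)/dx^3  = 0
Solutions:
 v(x) = C1 + Integral(C2*airyai(3^(1/3)*x) + C3*airybi(3^(1/3)*x), x)


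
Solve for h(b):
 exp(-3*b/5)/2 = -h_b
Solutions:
 h(b) = C1 + 5*exp(-3*b/5)/6


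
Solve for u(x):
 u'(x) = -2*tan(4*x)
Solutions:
 u(x) = C1 + log(cos(4*x))/2


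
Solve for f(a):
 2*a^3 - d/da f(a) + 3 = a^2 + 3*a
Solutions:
 f(a) = C1 + a^4/2 - a^3/3 - 3*a^2/2 + 3*a


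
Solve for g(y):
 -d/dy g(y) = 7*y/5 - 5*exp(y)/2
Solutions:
 g(y) = C1 - 7*y^2/10 + 5*exp(y)/2


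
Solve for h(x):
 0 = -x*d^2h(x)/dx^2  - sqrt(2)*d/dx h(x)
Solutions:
 h(x) = C1 + C2*x^(1 - sqrt(2))


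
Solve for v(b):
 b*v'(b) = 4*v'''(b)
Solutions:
 v(b) = C1 + Integral(C2*airyai(2^(1/3)*b/2) + C3*airybi(2^(1/3)*b/2), b)


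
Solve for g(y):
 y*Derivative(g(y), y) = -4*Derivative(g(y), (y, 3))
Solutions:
 g(y) = C1 + Integral(C2*airyai(-2^(1/3)*y/2) + C3*airybi(-2^(1/3)*y/2), y)


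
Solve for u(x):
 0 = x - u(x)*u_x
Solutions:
 u(x) = -sqrt(C1 + x^2)
 u(x) = sqrt(C1 + x^2)


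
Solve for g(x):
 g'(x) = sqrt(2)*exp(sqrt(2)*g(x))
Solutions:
 g(x) = sqrt(2)*(2*log(-1/(C1 + sqrt(2)*x)) - log(2))/4


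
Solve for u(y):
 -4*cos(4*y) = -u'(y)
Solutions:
 u(y) = C1 + sin(4*y)


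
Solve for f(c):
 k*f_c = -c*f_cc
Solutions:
 f(c) = C1 + c^(1 - re(k))*(C2*sin(log(c)*Abs(im(k))) + C3*cos(log(c)*im(k)))


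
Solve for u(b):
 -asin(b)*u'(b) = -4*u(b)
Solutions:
 u(b) = C1*exp(4*Integral(1/asin(b), b))


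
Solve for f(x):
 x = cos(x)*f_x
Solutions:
 f(x) = C1 + Integral(x/cos(x), x)


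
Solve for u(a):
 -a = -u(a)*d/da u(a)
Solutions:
 u(a) = -sqrt(C1 + a^2)
 u(a) = sqrt(C1 + a^2)


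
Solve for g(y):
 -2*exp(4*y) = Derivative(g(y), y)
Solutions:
 g(y) = C1 - exp(4*y)/2


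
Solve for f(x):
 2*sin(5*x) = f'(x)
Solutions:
 f(x) = C1 - 2*cos(5*x)/5


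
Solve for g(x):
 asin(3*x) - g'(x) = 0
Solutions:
 g(x) = C1 + x*asin(3*x) + sqrt(1 - 9*x^2)/3


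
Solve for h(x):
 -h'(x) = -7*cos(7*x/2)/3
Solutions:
 h(x) = C1 + 2*sin(7*x/2)/3


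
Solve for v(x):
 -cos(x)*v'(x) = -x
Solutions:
 v(x) = C1 + Integral(x/cos(x), x)


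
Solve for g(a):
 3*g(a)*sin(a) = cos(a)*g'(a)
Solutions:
 g(a) = C1/cos(a)^3


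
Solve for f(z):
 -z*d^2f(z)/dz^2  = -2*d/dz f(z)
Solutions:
 f(z) = C1 + C2*z^3


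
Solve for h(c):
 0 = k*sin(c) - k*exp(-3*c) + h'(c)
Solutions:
 h(c) = C1 + k*cos(c) - k*exp(-3*c)/3


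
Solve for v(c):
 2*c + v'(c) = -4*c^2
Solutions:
 v(c) = C1 - 4*c^3/3 - c^2


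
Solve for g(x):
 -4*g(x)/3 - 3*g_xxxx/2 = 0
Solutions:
 g(x) = (C1*sin(2^(1/4)*sqrt(3)*x/3) + C2*cos(2^(1/4)*sqrt(3)*x/3))*exp(-2^(1/4)*sqrt(3)*x/3) + (C3*sin(2^(1/4)*sqrt(3)*x/3) + C4*cos(2^(1/4)*sqrt(3)*x/3))*exp(2^(1/4)*sqrt(3)*x/3)


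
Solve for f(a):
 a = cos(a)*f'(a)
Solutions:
 f(a) = C1 + Integral(a/cos(a), a)


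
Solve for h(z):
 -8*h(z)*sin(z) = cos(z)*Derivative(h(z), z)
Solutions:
 h(z) = C1*cos(z)^8


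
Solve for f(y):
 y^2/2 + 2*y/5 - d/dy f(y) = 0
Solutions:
 f(y) = C1 + y^3/6 + y^2/5


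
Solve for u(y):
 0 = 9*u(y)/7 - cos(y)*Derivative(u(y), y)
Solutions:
 u(y) = C1*(sin(y) + 1)^(9/14)/(sin(y) - 1)^(9/14)


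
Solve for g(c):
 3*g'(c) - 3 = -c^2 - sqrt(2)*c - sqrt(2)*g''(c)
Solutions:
 g(c) = C1 + C2*exp(-3*sqrt(2)*c/2) - c^3/9 - sqrt(2)*c^2/18 + 29*c/27


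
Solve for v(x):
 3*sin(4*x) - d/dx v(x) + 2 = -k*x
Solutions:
 v(x) = C1 + k*x^2/2 + 2*x - 3*cos(4*x)/4


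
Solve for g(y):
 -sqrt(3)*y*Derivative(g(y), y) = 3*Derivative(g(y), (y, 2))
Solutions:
 g(y) = C1 + C2*erf(sqrt(2)*3^(3/4)*y/6)


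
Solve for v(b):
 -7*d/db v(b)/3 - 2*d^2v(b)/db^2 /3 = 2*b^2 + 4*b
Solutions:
 v(b) = C1 + C2*exp(-7*b/2) - 2*b^3/7 - 30*b^2/49 + 120*b/343


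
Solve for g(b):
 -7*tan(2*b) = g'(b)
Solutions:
 g(b) = C1 + 7*log(cos(2*b))/2


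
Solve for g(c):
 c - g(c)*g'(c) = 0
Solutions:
 g(c) = -sqrt(C1 + c^2)
 g(c) = sqrt(C1 + c^2)


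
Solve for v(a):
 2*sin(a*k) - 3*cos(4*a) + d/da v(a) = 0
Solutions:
 v(a) = C1 + 3*sin(4*a)/4 + 2*cos(a*k)/k


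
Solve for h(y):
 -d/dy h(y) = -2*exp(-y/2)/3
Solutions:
 h(y) = C1 - 4*exp(-y/2)/3


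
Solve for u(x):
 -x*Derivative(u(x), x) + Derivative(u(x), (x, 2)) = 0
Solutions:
 u(x) = C1 + C2*erfi(sqrt(2)*x/2)


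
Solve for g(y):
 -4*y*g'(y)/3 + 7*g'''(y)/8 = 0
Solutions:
 g(y) = C1 + Integral(C2*airyai(2*42^(2/3)*y/21) + C3*airybi(2*42^(2/3)*y/21), y)


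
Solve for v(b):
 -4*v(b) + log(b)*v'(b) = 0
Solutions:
 v(b) = C1*exp(4*li(b))


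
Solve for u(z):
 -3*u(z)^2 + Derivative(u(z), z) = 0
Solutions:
 u(z) = -1/(C1 + 3*z)


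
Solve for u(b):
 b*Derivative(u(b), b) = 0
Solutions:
 u(b) = C1


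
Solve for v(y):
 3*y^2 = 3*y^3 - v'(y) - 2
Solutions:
 v(y) = C1 + 3*y^4/4 - y^3 - 2*y


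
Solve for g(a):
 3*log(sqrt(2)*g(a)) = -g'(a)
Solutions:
 2*Integral(1/(2*log(_y) + log(2)), (_y, g(a)))/3 = C1 - a


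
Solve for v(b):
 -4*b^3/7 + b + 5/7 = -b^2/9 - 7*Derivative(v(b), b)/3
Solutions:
 v(b) = C1 + 3*b^4/49 - b^3/63 - 3*b^2/14 - 15*b/49


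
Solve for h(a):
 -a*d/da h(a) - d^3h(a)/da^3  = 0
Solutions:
 h(a) = C1 + Integral(C2*airyai(-a) + C3*airybi(-a), a)


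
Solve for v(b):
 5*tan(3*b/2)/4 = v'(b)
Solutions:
 v(b) = C1 - 5*log(cos(3*b/2))/6


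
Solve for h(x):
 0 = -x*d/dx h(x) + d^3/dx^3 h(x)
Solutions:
 h(x) = C1 + Integral(C2*airyai(x) + C3*airybi(x), x)


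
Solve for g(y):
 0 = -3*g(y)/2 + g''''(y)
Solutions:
 g(y) = C1*exp(-2^(3/4)*3^(1/4)*y/2) + C2*exp(2^(3/4)*3^(1/4)*y/2) + C3*sin(2^(3/4)*3^(1/4)*y/2) + C4*cos(2^(3/4)*3^(1/4)*y/2)


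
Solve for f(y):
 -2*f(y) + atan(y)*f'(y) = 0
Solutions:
 f(y) = C1*exp(2*Integral(1/atan(y), y))


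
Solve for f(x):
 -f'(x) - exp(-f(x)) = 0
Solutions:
 f(x) = log(C1 - x)


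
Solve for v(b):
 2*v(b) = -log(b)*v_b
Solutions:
 v(b) = C1*exp(-2*li(b))


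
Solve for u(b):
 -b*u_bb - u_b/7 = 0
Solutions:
 u(b) = C1 + C2*b^(6/7)


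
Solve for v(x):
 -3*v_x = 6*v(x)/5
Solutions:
 v(x) = C1*exp(-2*x/5)


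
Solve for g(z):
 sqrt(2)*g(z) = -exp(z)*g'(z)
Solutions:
 g(z) = C1*exp(sqrt(2)*exp(-z))


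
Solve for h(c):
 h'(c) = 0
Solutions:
 h(c) = C1


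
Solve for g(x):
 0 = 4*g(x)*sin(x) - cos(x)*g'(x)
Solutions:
 g(x) = C1/cos(x)^4


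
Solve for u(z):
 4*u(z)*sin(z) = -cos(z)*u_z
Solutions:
 u(z) = C1*cos(z)^4


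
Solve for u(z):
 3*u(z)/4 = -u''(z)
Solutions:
 u(z) = C1*sin(sqrt(3)*z/2) + C2*cos(sqrt(3)*z/2)


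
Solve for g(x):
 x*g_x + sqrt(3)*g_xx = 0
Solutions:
 g(x) = C1 + C2*erf(sqrt(2)*3^(3/4)*x/6)


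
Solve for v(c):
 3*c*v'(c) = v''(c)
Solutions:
 v(c) = C1 + C2*erfi(sqrt(6)*c/2)


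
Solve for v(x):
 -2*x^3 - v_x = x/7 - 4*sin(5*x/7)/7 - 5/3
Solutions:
 v(x) = C1 - x^4/2 - x^2/14 + 5*x/3 - 4*cos(5*x/7)/5


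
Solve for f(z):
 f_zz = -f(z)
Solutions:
 f(z) = C1*sin(z) + C2*cos(z)


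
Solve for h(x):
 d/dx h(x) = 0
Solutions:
 h(x) = C1


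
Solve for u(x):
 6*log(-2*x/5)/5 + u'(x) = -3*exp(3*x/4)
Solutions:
 u(x) = C1 - 6*x*log(-x)/5 + 6*x*(-log(2) + 1 + log(5))/5 - 4*exp(3*x/4)


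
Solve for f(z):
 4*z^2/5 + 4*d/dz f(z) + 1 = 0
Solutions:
 f(z) = C1 - z^3/15 - z/4


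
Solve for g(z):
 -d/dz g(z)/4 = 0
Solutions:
 g(z) = C1


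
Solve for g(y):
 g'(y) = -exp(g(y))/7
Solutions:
 g(y) = log(1/(C1 + y)) + log(7)


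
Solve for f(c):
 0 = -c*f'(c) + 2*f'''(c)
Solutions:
 f(c) = C1 + Integral(C2*airyai(2^(2/3)*c/2) + C3*airybi(2^(2/3)*c/2), c)


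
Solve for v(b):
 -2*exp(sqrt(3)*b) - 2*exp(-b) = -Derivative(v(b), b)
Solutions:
 v(b) = C1 + 2*sqrt(3)*exp(sqrt(3)*b)/3 - 2*exp(-b)


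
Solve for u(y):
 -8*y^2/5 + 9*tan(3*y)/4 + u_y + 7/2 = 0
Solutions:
 u(y) = C1 + 8*y^3/15 - 7*y/2 + 3*log(cos(3*y))/4


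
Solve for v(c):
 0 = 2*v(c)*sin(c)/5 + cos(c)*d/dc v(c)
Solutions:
 v(c) = C1*cos(c)^(2/5)


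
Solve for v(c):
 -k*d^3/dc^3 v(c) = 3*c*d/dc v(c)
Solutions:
 v(c) = C1 + Integral(C2*airyai(3^(1/3)*c*(-1/k)^(1/3)) + C3*airybi(3^(1/3)*c*(-1/k)^(1/3)), c)


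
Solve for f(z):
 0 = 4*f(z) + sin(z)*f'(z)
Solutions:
 f(z) = C1*(cos(z)^2 + 2*cos(z) + 1)/(cos(z)^2 - 2*cos(z) + 1)


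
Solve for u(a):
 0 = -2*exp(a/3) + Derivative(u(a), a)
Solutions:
 u(a) = C1 + 6*exp(a/3)


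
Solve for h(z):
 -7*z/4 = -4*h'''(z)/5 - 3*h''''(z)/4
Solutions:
 h(z) = C1 + C2*z + C3*z^2 + C4*exp(-16*z/15) + 35*z^4/384 - 175*z^3/512


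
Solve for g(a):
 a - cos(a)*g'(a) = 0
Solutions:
 g(a) = C1 + Integral(a/cos(a), a)


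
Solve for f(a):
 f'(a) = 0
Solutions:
 f(a) = C1


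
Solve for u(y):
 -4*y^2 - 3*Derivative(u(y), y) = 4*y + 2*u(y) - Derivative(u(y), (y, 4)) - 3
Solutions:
 u(y) = -2*y^2 + 4*y + (C1/sqrt(exp(sqrt(5)*y)) + C2*sqrt(exp(sqrt(5)*y)))*exp(y/2) + (C3*sin(sqrt(7)*y/2) + C4*cos(sqrt(7)*y/2))*exp(-y/2) - 9/2


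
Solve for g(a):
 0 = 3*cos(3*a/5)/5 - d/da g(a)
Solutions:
 g(a) = C1 + sin(3*a/5)


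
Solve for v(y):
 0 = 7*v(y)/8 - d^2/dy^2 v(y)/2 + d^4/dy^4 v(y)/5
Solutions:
 v(y) = (C1*sin(70^(1/4)*y*sin(atan(3*sqrt(5)/5)/2)/2) + C2*cos(70^(1/4)*y*sin(atan(3*sqrt(5)/5)/2)/2))*exp(-70^(1/4)*y*cos(atan(3*sqrt(5)/5)/2)/2) + (C3*sin(70^(1/4)*y*sin(atan(3*sqrt(5)/5)/2)/2) + C4*cos(70^(1/4)*y*sin(atan(3*sqrt(5)/5)/2)/2))*exp(70^(1/4)*y*cos(atan(3*sqrt(5)/5)/2)/2)


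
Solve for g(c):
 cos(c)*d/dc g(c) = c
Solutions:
 g(c) = C1 + Integral(c/cos(c), c)


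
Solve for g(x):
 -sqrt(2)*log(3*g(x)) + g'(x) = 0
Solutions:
 -sqrt(2)*Integral(1/(log(_y) + log(3)), (_y, g(x)))/2 = C1 - x


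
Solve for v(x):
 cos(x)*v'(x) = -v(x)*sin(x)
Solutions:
 v(x) = C1*cos(x)


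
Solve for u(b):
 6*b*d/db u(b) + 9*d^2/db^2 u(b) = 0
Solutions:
 u(b) = C1 + C2*erf(sqrt(3)*b/3)


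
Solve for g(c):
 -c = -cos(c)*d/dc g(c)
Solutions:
 g(c) = C1 + Integral(c/cos(c), c)


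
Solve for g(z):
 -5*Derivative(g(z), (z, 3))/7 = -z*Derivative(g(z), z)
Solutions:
 g(z) = C1 + Integral(C2*airyai(5^(2/3)*7^(1/3)*z/5) + C3*airybi(5^(2/3)*7^(1/3)*z/5), z)


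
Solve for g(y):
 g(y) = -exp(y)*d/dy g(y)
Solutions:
 g(y) = C1*exp(exp(-y))


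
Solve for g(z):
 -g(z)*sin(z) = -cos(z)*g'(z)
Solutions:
 g(z) = C1/cos(z)


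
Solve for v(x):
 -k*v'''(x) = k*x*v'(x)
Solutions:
 v(x) = C1 + Integral(C2*airyai(-x) + C3*airybi(-x), x)


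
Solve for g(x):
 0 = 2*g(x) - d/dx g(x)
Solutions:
 g(x) = C1*exp(2*x)


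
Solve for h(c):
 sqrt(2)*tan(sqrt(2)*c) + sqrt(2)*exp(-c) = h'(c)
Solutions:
 h(c) = C1 + log(tan(sqrt(2)*c)^2 + 1)/2 - sqrt(2)*exp(-c)


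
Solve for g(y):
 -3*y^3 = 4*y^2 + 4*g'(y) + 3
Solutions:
 g(y) = C1 - 3*y^4/16 - y^3/3 - 3*y/4


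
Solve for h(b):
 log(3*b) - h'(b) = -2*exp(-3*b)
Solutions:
 h(b) = C1 + b*log(b) + b*(-1 + log(3)) - 2*exp(-3*b)/3


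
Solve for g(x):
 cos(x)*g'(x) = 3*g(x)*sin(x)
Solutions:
 g(x) = C1/cos(x)^3


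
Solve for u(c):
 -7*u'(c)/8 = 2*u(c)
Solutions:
 u(c) = C1*exp(-16*c/7)


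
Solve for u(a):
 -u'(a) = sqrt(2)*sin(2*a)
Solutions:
 u(a) = C1 + sqrt(2)*cos(2*a)/2


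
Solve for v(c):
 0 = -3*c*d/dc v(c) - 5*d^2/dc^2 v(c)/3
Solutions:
 v(c) = C1 + C2*erf(3*sqrt(10)*c/10)


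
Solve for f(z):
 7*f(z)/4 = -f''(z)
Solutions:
 f(z) = C1*sin(sqrt(7)*z/2) + C2*cos(sqrt(7)*z/2)


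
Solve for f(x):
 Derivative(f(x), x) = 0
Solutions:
 f(x) = C1


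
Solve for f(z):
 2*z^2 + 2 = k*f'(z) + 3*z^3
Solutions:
 f(z) = C1 - 3*z^4/(4*k) + 2*z^3/(3*k) + 2*z/k


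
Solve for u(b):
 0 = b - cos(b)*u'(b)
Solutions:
 u(b) = C1 + Integral(b/cos(b), b)


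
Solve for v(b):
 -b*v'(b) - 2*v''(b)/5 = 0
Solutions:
 v(b) = C1 + C2*erf(sqrt(5)*b/2)


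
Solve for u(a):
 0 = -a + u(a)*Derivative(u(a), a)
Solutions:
 u(a) = -sqrt(C1 + a^2)
 u(a) = sqrt(C1 + a^2)


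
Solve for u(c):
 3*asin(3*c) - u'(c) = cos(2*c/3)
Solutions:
 u(c) = C1 + 3*c*asin(3*c) + sqrt(1 - 9*c^2) - 3*sin(2*c/3)/2


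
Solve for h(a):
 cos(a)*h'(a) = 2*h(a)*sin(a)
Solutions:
 h(a) = C1/cos(a)^2


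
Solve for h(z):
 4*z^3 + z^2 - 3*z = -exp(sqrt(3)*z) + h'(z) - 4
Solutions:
 h(z) = C1 + z^4 + z^3/3 - 3*z^2/2 + 4*z + sqrt(3)*exp(sqrt(3)*z)/3


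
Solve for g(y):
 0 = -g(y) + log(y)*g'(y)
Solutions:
 g(y) = C1*exp(li(y))


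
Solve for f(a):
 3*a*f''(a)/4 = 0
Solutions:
 f(a) = C1 + C2*a


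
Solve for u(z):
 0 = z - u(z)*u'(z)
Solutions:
 u(z) = -sqrt(C1 + z^2)
 u(z) = sqrt(C1 + z^2)


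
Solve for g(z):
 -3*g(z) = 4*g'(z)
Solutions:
 g(z) = C1*exp(-3*z/4)


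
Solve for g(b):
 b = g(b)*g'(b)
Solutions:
 g(b) = -sqrt(C1 + b^2)
 g(b) = sqrt(C1 + b^2)


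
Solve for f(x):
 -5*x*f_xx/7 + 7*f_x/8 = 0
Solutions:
 f(x) = C1 + C2*x^(89/40)


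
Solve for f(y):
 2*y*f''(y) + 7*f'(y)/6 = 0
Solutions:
 f(y) = C1 + C2*y^(5/12)


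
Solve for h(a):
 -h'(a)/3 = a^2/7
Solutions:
 h(a) = C1 - a^3/7


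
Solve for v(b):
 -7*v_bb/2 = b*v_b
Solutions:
 v(b) = C1 + C2*erf(sqrt(7)*b/7)


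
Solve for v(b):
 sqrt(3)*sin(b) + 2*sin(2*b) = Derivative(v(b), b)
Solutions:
 v(b) = C1 + 2*sin(b)^2 - sqrt(3)*cos(b)


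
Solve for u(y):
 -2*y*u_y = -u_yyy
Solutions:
 u(y) = C1 + Integral(C2*airyai(2^(1/3)*y) + C3*airybi(2^(1/3)*y), y)


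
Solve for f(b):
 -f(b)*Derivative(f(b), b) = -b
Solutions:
 f(b) = -sqrt(C1 + b^2)
 f(b) = sqrt(C1 + b^2)


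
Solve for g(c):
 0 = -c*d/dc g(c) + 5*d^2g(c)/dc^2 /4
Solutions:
 g(c) = C1 + C2*erfi(sqrt(10)*c/5)


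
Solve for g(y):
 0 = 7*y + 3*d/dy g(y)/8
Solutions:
 g(y) = C1 - 28*y^2/3


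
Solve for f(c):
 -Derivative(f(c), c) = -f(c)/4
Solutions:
 f(c) = C1*exp(c/4)


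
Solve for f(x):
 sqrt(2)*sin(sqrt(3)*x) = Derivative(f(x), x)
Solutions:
 f(x) = C1 - sqrt(6)*cos(sqrt(3)*x)/3


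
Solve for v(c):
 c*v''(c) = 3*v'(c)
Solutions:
 v(c) = C1 + C2*c^4


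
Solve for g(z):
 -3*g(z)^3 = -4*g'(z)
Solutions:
 g(z) = -sqrt(2)*sqrt(-1/(C1 + 3*z))
 g(z) = sqrt(2)*sqrt(-1/(C1 + 3*z))


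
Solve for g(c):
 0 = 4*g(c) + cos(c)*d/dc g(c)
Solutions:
 g(c) = C1*(sin(c)^2 - 2*sin(c) + 1)/(sin(c)^2 + 2*sin(c) + 1)


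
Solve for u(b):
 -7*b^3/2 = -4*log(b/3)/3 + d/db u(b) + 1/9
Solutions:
 u(b) = C1 - 7*b^4/8 + 4*b*log(b)/3 - 4*b*log(3)/3 - 13*b/9


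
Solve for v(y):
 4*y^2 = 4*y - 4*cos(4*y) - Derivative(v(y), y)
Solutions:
 v(y) = C1 - 4*y^3/3 + 2*y^2 - sin(4*y)


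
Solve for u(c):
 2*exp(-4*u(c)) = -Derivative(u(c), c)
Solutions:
 u(c) = log(-I*(C1 - 8*c)^(1/4))
 u(c) = log(I*(C1 - 8*c)^(1/4))
 u(c) = log(-(C1 - 8*c)^(1/4))
 u(c) = log(C1 - 8*c)/4


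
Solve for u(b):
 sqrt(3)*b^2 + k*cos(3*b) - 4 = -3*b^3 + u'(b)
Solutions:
 u(b) = C1 + 3*b^4/4 + sqrt(3)*b^3/3 - 4*b + k*sin(3*b)/3


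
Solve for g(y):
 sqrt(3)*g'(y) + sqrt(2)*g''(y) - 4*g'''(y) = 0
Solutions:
 g(y) = C1 + C2*exp(sqrt(2)*y*(1 - sqrt(1 + 8*sqrt(3)))/8) + C3*exp(sqrt(2)*y*(1 + sqrt(1 + 8*sqrt(3)))/8)


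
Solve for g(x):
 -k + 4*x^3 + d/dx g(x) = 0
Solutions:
 g(x) = C1 + k*x - x^4


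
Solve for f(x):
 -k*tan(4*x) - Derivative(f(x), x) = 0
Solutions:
 f(x) = C1 + k*log(cos(4*x))/4


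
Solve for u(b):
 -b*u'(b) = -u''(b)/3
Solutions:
 u(b) = C1 + C2*erfi(sqrt(6)*b/2)


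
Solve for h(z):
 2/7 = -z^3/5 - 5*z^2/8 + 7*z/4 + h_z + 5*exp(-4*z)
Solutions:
 h(z) = C1 + z^4/20 + 5*z^3/24 - 7*z^2/8 + 2*z/7 + 5*exp(-4*z)/4


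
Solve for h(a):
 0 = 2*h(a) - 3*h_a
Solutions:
 h(a) = C1*exp(2*a/3)


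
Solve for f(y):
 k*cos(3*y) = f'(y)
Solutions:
 f(y) = C1 + k*sin(3*y)/3


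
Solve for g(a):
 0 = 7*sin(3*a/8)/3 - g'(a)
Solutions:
 g(a) = C1 - 56*cos(3*a/8)/9


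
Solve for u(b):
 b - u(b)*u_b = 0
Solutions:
 u(b) = -sqrt(C1 + b^2)
 u(b) = sqrt(C1 + b^2)


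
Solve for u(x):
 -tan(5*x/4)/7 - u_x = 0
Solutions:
 u(x) = C1 + 4*log(cos(5*x/4))/35


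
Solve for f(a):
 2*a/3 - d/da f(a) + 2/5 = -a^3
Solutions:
 f(a) = C1 + a^4/4 + a^2/3 + 2*a/5


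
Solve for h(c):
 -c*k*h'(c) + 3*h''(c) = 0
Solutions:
 h(c) = Piecewise((-sqrt(6)*sqrt(pi)*C1*erf(sqrt(6)*c*sqrt(-k)/6)/(2*sqrt(-k)) - C2, (k > 0) | (k < 0)), (-C1*c - C2, True))


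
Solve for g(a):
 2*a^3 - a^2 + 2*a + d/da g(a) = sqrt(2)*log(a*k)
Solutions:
 g(a) = C1 - a^4/2 + a^3/3 - a^2 + sqrt(2)*a*log(a*k) - sqrt(2)*a


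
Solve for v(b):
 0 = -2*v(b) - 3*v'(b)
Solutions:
 v(b) = C1*exp(-2*b/3)


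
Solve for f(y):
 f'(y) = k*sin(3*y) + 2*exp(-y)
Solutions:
 f(y) = C1 - k*cos(3*y)/3 - 2*exp(-y)


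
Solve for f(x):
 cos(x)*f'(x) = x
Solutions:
 f(x) = C1 + Integral(x/cos(x), x)


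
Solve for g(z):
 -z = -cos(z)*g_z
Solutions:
 g(z) = C1 + Integral(z/cos(z), z)


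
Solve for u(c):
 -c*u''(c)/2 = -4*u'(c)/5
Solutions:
 u(c) = C1 + C2*c^(13/5)


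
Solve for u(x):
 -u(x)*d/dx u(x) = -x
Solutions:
 u(x) = -sqrt(C1 + x^2)
 u(x) = sqrt(C1 + x^2)


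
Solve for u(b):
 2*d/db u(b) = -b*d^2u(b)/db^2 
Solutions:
 u(b) = C1 + C2/b


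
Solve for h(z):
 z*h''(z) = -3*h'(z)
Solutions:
 h(z) = C1 + C2/z^2


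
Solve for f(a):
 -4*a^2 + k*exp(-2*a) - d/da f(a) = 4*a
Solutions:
 f(a) = C1 - 4*a^3/3 - 2*a^2 - k*exp(-2*a)/2


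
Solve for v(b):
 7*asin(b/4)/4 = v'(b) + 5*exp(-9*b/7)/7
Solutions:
 v(b) = C1 + 7*b*asin(b/4)/4 + 7*sqrt(16 - b^2)/4 + 5*exp(-9*b/7)/9


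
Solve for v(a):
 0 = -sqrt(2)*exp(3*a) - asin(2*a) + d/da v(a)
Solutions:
 v(a) = C1 + a*asin(2*a) + sqrt(1 - 4*a^2)/2 + sqrt(2)*exp(3*a)/3


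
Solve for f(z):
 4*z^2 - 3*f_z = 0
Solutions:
 f(z) = C1 + 4*z^3/9


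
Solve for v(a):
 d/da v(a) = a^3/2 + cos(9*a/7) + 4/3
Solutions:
 v(a) = C1 + a^4/8 + 4*a/3 + 7*sin(9*a/7)/9


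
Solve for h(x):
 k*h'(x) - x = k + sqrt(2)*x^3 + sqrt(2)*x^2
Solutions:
 h(x) = C1 + x + sqrt(2)*x^4/(4*k) + sqrt(2)*x^3/(3*k) + x^2/(2*k)


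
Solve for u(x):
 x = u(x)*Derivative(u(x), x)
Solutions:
 u(x) = -sqrt(C1 + x^2)
 u(x) = sqrt(C1 + x^2)


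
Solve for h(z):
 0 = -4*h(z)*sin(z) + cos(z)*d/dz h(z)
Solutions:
 h(z) = C1/cos(z)^4


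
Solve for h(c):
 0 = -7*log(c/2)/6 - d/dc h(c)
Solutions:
 h(c) = C1 - 7*c*log(c)/6 + 7*c*log(2)/6 + 7*c/6


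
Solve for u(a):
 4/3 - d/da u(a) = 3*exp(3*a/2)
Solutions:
 u(a) = C1 + 4*a/3 - 2*exp(3*a/2)


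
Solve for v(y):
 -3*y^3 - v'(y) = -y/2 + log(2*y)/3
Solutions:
 v(y) = C1 - 3*y^4/4 + y^2/4 - y*log(y)/3 - y*log(2)/3 + y/3


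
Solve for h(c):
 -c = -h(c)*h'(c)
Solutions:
 h(c) = -sqrt(C1 + c^2)
 h(c) = sqrt(C1 + c^2)


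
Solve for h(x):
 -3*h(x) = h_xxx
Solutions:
 h(x) = C3*exp(-3^(1/3)*x) + (C1*sin(3^(5/6)*x/2) + C2*cos(3^(5/6)*x/2))*exp(3^(1/3)*x/2)


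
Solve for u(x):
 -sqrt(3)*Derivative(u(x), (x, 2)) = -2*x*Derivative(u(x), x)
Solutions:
 u(x) = C1 + C2*erfi(3^(3/4)*x/3)


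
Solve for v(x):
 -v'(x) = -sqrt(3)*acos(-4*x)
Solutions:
 v(x) = C1 + sqrt(3)*(x*acos(-4*x) + sqrt(1 - 16*x^2)/4)


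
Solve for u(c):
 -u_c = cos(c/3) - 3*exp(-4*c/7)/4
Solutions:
 u(c) = C1 - 3*sin(c/3) - 21*exp(-4*c/7)/16


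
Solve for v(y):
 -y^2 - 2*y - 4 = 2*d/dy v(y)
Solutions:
 v(y) = C1 - y^3/6 - y^2/2 - 2*y


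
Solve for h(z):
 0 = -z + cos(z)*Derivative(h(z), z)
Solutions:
 h(z) = C1 + Integral(z/cos(z), z)


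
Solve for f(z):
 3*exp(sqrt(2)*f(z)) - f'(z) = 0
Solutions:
 f(z) = sqrt(2)*(2*log(-1/(C1 + 3*z)) - log(2))/4


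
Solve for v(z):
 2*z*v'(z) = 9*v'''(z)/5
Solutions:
 v(z) = C1 + Integral(C2*airyai(30^(1/3)*z/3) + C3*airybi(30^(1/3)*z/3), z)


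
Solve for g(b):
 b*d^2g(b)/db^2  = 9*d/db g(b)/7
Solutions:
 g(b) = C1 + C2*b^(16/7)


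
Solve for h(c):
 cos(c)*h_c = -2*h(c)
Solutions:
 h(c) = C1*(sin(c) - 1)/(sin(c) + 1)


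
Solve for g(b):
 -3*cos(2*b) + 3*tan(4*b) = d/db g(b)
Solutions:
 g(b) = C1 - 3*log(cos(4*b))/4 - 3*sin(2*b)/2


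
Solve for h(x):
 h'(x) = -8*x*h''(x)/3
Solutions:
 h(x) = C1 + C2*x^(5/8)


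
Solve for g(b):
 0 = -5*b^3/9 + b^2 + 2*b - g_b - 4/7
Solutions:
 g(b) = C1 - 5*b^4/36 + b^3/3 + b^2 - 4*b/7


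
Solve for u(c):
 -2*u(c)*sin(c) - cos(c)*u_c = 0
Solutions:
 u(c) = C1*cos(c)^2


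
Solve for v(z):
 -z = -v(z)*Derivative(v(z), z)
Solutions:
 v(z) = -sqrt(C1 + z^2)
 v(z) = sqrt(C1 + z^2)


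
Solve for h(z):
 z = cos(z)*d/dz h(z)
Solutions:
 h(z) = C1 + Integral(z/cos(z), z)


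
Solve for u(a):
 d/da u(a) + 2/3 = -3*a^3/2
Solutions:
 u(a) = C1 - 3*a^4/8 - 2*a/3


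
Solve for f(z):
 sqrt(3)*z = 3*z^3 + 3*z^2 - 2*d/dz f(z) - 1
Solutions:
 f(z) = C1 + 3*z^4/8 + z^3/2 - sqrt(3)*z^2/4 - z/2


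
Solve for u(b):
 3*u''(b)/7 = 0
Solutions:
 u(b) = C1 + C2*b


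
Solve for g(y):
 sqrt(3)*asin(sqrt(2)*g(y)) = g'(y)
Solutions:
 Integral(1/asin(sqrt(2)*_y), (_y, g(y))) = C1 + sqrt(3)*y


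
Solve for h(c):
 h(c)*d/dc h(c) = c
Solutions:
 h(c) = -sqrt(C1 + c^2)
 h(c) = sqrt(C1 + c^2)


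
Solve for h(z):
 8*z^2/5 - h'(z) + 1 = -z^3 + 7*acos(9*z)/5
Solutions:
 h(z) = C1 + z^4/4 + 8*z^3/15 - 7*z*acos(9*z)/5 + z + 7*sqrt(1 - 81*z^2)/45


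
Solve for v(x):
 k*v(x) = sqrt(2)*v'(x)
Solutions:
 v(x) = C1*exp(sqrt(2)*k*x/2)


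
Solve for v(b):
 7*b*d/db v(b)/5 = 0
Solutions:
 v(b) = C1


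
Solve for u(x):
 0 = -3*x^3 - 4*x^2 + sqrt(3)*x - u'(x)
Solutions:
 u(x) = C1 - 3*x^4/4 - 4*x^3/3 + sqrt(3)*x^2/2


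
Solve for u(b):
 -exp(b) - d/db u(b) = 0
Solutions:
 u(b) = C1 - exp(b)


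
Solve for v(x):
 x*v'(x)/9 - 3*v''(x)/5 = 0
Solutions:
 v(x) = C1 + C2*erfi(sqrt(30)*x/18)


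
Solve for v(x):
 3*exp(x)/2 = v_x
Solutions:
 v(x) = C1 + 3*exp(x)/2


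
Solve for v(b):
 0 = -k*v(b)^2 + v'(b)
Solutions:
 v(b) = -1/(C1 + b*k)


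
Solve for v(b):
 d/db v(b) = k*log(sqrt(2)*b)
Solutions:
 v(b) = C1 + b*k*log(b) - b*k + b*k*log(2)/2


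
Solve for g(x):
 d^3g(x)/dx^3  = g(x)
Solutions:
 g(x) = C3*exp(x) + (C1*sin(sqrt(3)*x/2) + C2*cos(sqrt(3)*x/2))*exp(-x/2)


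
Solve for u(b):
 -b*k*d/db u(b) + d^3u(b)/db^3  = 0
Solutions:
 u(b) = C1 + Integral(C2*airyai(b*k^(1/3)) + C3*airybi(b*k^(1/3)), b)


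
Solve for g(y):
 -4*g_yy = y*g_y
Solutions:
 g(y) = C1 + C2*erf(sqrt(2)*y/4)


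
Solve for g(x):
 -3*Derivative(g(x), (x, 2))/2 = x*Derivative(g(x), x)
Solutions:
 g(x) = C1 + C2*erf(sqrt(3)*x/3)


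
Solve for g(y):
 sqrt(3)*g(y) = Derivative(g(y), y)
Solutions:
 g(y) = C1*exp(sqrt(3)*y)


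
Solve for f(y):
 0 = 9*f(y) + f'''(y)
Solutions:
 f(y) = C3*exp(-3^(2/3)*y) + (C1*sin(3*3^(1/6)*y/2) + C2*cos(3*3^(1/6)*y/2))*exp(3^(2/3)*y/2)


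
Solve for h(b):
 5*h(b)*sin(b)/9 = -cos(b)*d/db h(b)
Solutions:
 h(b) = C1*cos(b)^(5/9)


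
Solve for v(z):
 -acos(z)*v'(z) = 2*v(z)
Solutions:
 v(z) = C1*exp(-2*Integral(1/acos(z), z))


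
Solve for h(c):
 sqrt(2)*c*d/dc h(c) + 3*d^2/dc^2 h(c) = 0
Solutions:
 h(c) = C1 + C2*erf(2^(3/4)*sqrt(3)*c/6)


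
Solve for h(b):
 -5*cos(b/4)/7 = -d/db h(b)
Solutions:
 h(b) = C1 + 20*sin(b/4)/7


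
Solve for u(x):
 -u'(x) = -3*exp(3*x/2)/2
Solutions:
 u(x) = C1 + exp(3*x/2)


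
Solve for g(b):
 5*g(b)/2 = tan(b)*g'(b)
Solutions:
 g(b) = C1*sin(b)^(5/2)


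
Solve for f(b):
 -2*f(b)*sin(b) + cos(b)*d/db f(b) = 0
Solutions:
 f(b) = C1/cos(b)^2


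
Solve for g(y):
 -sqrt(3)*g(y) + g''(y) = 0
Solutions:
 g(y) = C1*exp(-3^(1/4)*y) + C2*exp(3^(1/4)*y)


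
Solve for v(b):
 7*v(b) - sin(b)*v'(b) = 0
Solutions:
 v(b) = C1*sqrt(cos(b) - 1)*(cos(b)^3 - 3*cos(b)^2 + 3*cos(b) - 1)/(sqrt(cos(b) + 1)*(cos(b)^3 + 3*cos(b)^2 + 3*cos(b) + 1))


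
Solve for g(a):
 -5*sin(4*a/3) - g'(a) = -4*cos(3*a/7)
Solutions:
 g(a) = C1 + 28*sin(3*a/7)/3 + 15*cos(4*a/3)/4


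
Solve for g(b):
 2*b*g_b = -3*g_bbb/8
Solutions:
 g(b) = C1 + Integral(C2*airyai(-2*2^(1/3)*3^(2/3)*b/3) + C3*airybi(-2*2^(1/3)*3^(2/3)*b/3), b)


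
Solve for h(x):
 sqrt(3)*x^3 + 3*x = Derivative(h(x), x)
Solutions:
 h(x) = C1 + sqrt(3)*x^4/4 + 3*x^2/2


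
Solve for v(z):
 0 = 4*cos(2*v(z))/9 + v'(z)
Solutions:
 4*z/9 - log(sin(2*v(z)) - 1)/4 + log(sin(2*v(z)) + 1)/4 = C1


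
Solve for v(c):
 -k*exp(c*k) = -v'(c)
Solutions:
 v(c) = C1 + exp(c*k)


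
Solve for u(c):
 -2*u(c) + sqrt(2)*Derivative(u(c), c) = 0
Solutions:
 u(c) = C1*exp(sqrt(2)*c)


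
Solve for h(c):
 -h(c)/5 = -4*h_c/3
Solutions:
 h(c) = C1*exp(3*c/20)


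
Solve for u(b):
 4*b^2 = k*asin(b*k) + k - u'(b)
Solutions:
 u(b) = C1 - 4*b^3/3 + b*k + k*Piecewise((b*asin(b*k) + sqrt(-b^2*k^2 + 1)/k, Ne(k, 0)), (0, True))
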